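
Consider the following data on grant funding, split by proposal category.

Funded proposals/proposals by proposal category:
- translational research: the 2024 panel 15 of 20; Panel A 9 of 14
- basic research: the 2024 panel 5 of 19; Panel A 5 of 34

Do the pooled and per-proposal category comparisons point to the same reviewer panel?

Translational research: the 2024 panel 15/20 = 75.0%, Panel A 9/14 = 64.3% → the 2024 panel
Basic research: the 2024 panel 5/19 = 26.3%, Panel A 5/34 = 14.7% → the 2024 panel
Overall: the 2024 panel 20/39 = 51.3%, Panel A 14/48 = 29.2% → the 2024 panel
The 2024 panel wins overall and in every proposal group — no reversal.

Yes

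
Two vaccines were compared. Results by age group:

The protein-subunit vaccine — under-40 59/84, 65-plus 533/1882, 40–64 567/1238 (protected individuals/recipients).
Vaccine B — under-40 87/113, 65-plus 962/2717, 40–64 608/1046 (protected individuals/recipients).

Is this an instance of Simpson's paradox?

Under-40: the protein-subunit vaccine 59/84 = 70.2%, Vaccine B 87/113 = 77.0% → Vaccine B
65-plus: the protein-subunit vaccine 533/1882 = 28.3%, Vaccine B 962/2717 = 35.4% → Vaccine B
40–64: the protein-subunit vaccine 567/1238 = 45.8%, Vaccine B 608/1046 = 58.1% → Vaccine B
Overall: the protein-subunit vaccine 1159/3204 = 36.2%, Vaccine B 1657/3876 = 42.8% → Vaccine B
Vaccine B wins overall and in every age group — no reversal.

No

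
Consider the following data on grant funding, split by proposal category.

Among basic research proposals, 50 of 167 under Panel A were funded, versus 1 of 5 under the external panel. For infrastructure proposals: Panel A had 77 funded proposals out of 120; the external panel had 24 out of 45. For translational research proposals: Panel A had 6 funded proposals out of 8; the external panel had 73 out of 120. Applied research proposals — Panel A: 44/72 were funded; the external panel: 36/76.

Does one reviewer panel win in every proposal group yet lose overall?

Basic research: Panel A 50/167 = 29.9%, the external panel 1/5 = 20.0% → Panel A
Infrastructure: Panel A 77/120 = 64.2%, the external panel 24/45 = 53.3% → Panel A
Translational research: Panel A 6/8 = 75.0%, the external panel 73/120 = 60.8% → Panel A
Applied research: Panel A 44/72 = 61.1%, the external panel 36/76 = 47.4% → Panel A
Overall: Panel A 177/367 = 48.2%, the external panel 134/246 = 54.5% → the external panel
Panel A wins each proposal group but the external panel wins overall — the comparison reverses. Panel A's proposals skew toward basic research, which has a lower base rate.

Yes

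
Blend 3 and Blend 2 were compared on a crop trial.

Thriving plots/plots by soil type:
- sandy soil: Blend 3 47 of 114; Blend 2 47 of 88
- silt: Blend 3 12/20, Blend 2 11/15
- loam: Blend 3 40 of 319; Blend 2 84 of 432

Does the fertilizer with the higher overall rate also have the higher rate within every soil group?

Sandy soil: Blend 3 47/114 = 41.2%, Blend 2 47/88 = 53.4% → Blend 2
Silt: Blend 3 12/20 = 60.0%, Blend 2 11/15 = 73.3% → Blend 2
Loam: Blend 3 40/319 = 12.5%, Blend 2 84/432 = 19.4% → Blend 2
Overall: Blend 3 99/453 = 21.9%, Blend 2 142/535 = 26.5% → Blend 2
Blend 2 wins overall and in every soil group — no reversal.

Yes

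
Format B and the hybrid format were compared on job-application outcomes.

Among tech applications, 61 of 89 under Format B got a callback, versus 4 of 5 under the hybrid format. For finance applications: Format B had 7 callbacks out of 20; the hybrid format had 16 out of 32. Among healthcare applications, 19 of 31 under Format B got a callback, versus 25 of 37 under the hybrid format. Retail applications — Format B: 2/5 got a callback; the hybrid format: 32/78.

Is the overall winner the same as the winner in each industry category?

Tech: Format B 61/89 = 68.5%, the hybrid format 4/5 = 80.0% → the hybrid format
Finance: Format B 7/20 = 35.0%, the hybrid format 16/32 = 50.0% → the hybrid format
Healthcare: Format B 19/31 = 61.3%, the hybrid format 25/37 = 67.6% → the hybrid format
Retail: Format B 2/5 = 40.0%, the hybrid format 32/78 = 41.0% → the hybrid format
Overall: Format B 89/145 = 61.4%, the hybrid format 77/152 = 50.7% → Format B
The hybrid format wins each industry group but Format B wins overall — the comparison reverses. The hybrid format's applications skew toward retail, which has a lower base rate.

No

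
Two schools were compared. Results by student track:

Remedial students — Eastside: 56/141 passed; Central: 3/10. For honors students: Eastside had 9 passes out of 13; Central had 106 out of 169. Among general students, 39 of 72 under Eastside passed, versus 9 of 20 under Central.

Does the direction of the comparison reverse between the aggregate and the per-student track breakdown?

Yes

Remedial: Eastside 56/141 = 39.7%, Central 3/10 = 30.0% → Eastside
Honors: Eastside 9/13 = 69.2%, Central 106/169 = 62.7% → Eastside
General: Eastside 39/72 = 54.2%, Central 9/20 = 45.0% → Eastside
Overall: Eastside 104/226 = 46.0%, Central 118/199 = 59.3% → Central
Eastside wins each student group but Central wins overall — the comparison reverses. Eastside's students skew toward remedial, which has a lower base rate.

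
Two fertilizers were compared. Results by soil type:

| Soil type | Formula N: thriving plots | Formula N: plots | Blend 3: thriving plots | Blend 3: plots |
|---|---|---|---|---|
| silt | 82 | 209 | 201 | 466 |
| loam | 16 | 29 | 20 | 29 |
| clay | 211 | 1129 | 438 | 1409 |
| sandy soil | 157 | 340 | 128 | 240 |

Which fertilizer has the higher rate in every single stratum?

Blend 3

Silt: Formula N 82/209 = 39.2%, Blend 3 201/466 = 43.1% → Blend 3
Loam: Formula N 16/29 = 55.2%, Blend 3 20/29 = 69.0% → Blend 3
Clay: Formula N 211/1129 = 18.7%, Blend 3 438/1409 = 31.1% → Blend 3
Sandy soil: Formula N 157/340 = 46.2%, Blend 3 128/240 = 53.3% → Blend 3
Blend 3 has the higher rate in all 4 groups.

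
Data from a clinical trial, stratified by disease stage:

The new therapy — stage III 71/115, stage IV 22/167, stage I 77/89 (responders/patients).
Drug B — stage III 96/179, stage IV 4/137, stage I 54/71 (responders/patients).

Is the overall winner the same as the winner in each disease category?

Stage III: the new therapy 71/115 = 61.7%, Drug B 96/179 = 53.6% → the new therapy
Stage IV: the new therapy 22/167 = 13.2%, Drug B 4/137 = 2.9% → the new therapy
Stage I: the new therapy 77/89 = 86.5%, Drug B 54/71 = 76.1% → the new therapy
Overall: the new therapy 170/371 = 45.8%, Drug B 154/387 = 39.8% → the new therapy
The new therapy wins overall and in every disease group — no reversal.

Yes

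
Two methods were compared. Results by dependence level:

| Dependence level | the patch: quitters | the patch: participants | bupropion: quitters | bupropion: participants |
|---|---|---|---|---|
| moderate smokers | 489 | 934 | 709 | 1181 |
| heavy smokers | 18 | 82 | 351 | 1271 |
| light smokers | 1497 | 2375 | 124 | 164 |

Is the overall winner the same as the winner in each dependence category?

No

Moderate smokers: the patch 489/934 = 52.4%, bupropion 709/1181 = 60.0% → bupropion
Heavy smokers: the patch 18/82 = 22.0%, bupropion 351/1271 = 27.6% → bupropion
Light smokers: the patch 1497/2375 = 63.0%, bupropion 124/164 = 75.6% → bupropion
Overall: the patch 2004/3391 = 59.1%, bupropion 1184/2616 = 45.3% → the patch
Bupropion wins each dependence group but the patch wins overall — the comparison reverses. Bupropion's participants skew toward heavy smokers, which has a lower base rate.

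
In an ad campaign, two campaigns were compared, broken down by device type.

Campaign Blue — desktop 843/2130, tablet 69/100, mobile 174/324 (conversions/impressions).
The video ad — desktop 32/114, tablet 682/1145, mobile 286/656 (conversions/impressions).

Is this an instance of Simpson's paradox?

Yes

Desktop: Campaign Blue 843/2130 = 39.6%, the video ad 32/114 = 28.1% → Campaign Blue
Tablet: Campaign Blue 69/100 = 69.0%, the video ad 682/1145 = 59.6% → Campaign Blue
Mobile: Campaign Blue 174/324 = 53.7%, the video ad 286/656 = 43.6% → Campaign Blue
Overall: Campaign Blue 1086/2554 = 42.5%, the video ad 1000/1915 = 52.2% → the video ad
Campaign Blue wins each device group but the video ad wins overall — the comparison reverses. Campaign Blue's impressions skew toward desktop, which has a lower base rate.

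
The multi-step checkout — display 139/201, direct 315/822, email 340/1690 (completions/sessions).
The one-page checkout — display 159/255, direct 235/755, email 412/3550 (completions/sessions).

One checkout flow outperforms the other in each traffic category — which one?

the multi-step checkout

Display: the multi-step checkout 139/201 = 69.2%, the one-page checkout 159/255 = 62.4% → the multi-step checkout
Direct: the multi-step checkout 315/822 = 38.3%, the one-page checkout 235/755 = 31.1% → the multi-step checkout
Email: the multi-step checkout 340/1690 = 20.1%, the one-page checkout 412/3550 = 11.6% → the multi-step checkout
The multi-step checkout has the higher rate in all 3 groups.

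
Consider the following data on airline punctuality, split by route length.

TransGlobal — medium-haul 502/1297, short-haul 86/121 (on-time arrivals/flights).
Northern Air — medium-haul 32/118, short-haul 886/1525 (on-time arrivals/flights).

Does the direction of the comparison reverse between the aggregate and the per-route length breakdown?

Medium-haul: TransGlobal 502/1297 = 38.7%, Northern Air 32/118 = 27.1% → TransGlobal
Short-haul: TransGlobal 86/121 = 71.1%, Northern Air 886/1525 = 58.1% → TransGlobal
Overall: TransGlobal 588/1418 = 41.5%, Northern Air 918/1643 = 55.9% → Northern Air
TransGlobal wins each route group but Northern Air wins overall — the comparison reverses. TransGlobal's flights skew toward medium-haul, which has a lower base rate.

Yes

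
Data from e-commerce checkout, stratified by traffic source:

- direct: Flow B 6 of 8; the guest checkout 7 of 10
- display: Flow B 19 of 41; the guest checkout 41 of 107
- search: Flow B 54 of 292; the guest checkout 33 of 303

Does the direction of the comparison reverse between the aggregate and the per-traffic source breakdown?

Direct: Flow B 6/8 = 75.0%, the guest checkout 7/10 = 70.0% → Flow B
Display: Flow B 19/41 = 46.3%, the guest checkout 41/107 = 38.3% → Flow B
Search: Flow B 54/292 = 18.5%, the guest checkout 33/303 = 10.9% → Flow B
Overall: Flow B 79/341 = 23.2%, the guest checkout 81/420 = 19.3% → Flow B
Flow B wins overall and in every traffic group — no reversal.

No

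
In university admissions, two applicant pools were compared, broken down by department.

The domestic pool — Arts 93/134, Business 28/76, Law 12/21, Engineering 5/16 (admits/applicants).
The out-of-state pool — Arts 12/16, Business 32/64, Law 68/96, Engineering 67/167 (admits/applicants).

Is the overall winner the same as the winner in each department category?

No

Arts: the domestic pool 93/134 = 69.4%, the out-of-state pool 12/16 = 75.0% → the out-of-state pool
Business: the domestic pool 28/76 = 36.8%, the out-of-state pool 32/64 = 50.0% → the out-of-state pool
Law: the domestic pool 12/21 = 57.1%, the out-of-state pool 68/96 = 70.8% → the out-of-state pool
Engineering: the domestic pool 5/16 = 31.2%, the out-of-state pool 67/167 = 40.1% → the out-of-state pool
Overall: the domestic pool 138/247 = 55.9%, the out-of-state pool 179/343 = 52.2% → the domestic pool
The out-of-state pool wins each department group but the domestic pool wins overall — the comparison reverses. The out-of-state pool's applicants skew toward Engineering, which has a lower base rate.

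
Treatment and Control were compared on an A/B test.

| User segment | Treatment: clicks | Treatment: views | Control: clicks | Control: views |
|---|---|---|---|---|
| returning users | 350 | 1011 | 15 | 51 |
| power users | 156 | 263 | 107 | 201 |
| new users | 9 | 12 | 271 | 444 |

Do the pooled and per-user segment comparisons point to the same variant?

No

Returning users: Treatment 350/1011 = 34.6%, Control 15/51 = 29.4% → Treatment
Power users: Treatment 156/263 = 59.3%, Control 107/201 = 53.2% → Treatment
New users: Treatment 9/12 = 75.0%, Control 271/444 = 61.0% → Treatment
Overall: Treatment 515/1286 = 40.0%, Control 393/696 = 56.5% → Control
Treatment wins each user group but Control wins overall — the comparison reverses. Treatment's views skew toward returning users, which has a lower base rate.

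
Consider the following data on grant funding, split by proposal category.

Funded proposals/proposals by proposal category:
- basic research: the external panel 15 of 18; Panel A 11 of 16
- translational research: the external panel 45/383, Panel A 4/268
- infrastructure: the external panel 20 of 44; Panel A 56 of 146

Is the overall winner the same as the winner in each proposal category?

Yes

Basic research: the external panel 15/18 = 83.3%, Panel A 11/16 = 68.8% → the external panel
Translational research: the external panel 45/383 = 11.7%, Panel A 4/268 = 1.5% → the external panel
Infrastructure: the external panel 20/44 = 45.5%, Panel A 56/146 = 38.4% → the external panel
Overall: the external panel 80/445 = 18.0%, Panel A 71/430 = 16.5% → the external panel
The external panel wins overall and in every proposal group — no reversal.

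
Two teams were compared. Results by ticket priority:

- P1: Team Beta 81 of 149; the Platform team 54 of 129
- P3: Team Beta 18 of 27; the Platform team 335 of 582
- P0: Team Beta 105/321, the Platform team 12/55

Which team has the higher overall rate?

P1: Team Beta 81/149 = 54.4%, the Platform team 54/129 = 41.9% → Team Beta
P3: Team Beta 18/27 = 66.7%, the Platform team 335/582 = 57.6% → Team Beta
P0: Team Beta 105/321 = 32.7%, the Platform team 12/55 = 21.8% → Team Beta
Overall: Team Beta 204/497 = 41.0%, the Platform team 401/766 = 52.3% → the Platform team
(Team Beta wins every ticket group but the Platform team wins overall — Team Beta's tickets skew toward the low-rate P0 group.)

the Platform team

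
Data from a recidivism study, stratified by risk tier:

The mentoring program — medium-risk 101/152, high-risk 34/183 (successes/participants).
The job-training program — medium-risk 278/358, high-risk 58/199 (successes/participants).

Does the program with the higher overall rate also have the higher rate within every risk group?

Yes

Medium-risk: the mentoring program 101/152 = 66.4%, the job-training program 278/358 = 77.7% → the job-training program
High-risk: the mentoring program 34/183 = 18.6%, the job-training program 58/199 = 29.1% → the job-training program
Overall: the mentoring program 135/335 = 40.3%, the job-training program 336/557 = 60.3% → the job-training program
The job-training program wins overall and in every risk group — no reversal.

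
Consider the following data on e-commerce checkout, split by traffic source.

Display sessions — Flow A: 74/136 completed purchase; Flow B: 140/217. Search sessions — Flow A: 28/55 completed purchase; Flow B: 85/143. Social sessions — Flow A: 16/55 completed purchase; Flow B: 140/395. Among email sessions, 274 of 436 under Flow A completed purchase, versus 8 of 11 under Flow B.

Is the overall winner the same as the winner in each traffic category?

No

Display: Flow A 74/136 = 54.4%, Flow B 140/217 = 64.5% → Flow B
Search: Flow A 28/55 = 50.9%, Flow B 85/143 = 59.4% → Flow B
Social: Flow A 16/55 = 29.1%, Flow B 140/395 = 35.4% → Flow B
Email: Flow A 274/436 = 62.8%, Flow B 8/11 = 72.7% → Flow B
Overall: Flow A 392/682 = 57.5%, Flow B 373/766 = 48.7% → Flow A
Flow B wins each traffic group but Flow A wins overall — the comparison reverses. Flow B's sessions skew toward social, which has a lower base rate.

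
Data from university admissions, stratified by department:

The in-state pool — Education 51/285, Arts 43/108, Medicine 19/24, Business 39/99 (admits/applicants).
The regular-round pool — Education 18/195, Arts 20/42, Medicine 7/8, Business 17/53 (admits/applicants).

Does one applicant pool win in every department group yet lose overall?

Education: the in-state pool 51/285 = 17.9%, the regular-round pool 18/195 = 9.2% → the in-state pool
Arts: the in-state pool 43/108 = 39.8%, the regular-round pool 20/42 = 47.6% → the regular-round pool
Medicine: the in-state pool 19/24 = 79.2%, the regular-round pool 7/8 = 87.5% → the regular-round pool
Business: the in-state pool 39/99 = 39.4%, the regular-round pool 17/53 = 32.1% → the in-state pool
Overall: the in-state pool 152/516 = 29.5%, the regular-round pool 62/298 = 20.8% → the in-state pool
Neither sweeps: the in-state pool wins 2 of 4 groups, the regular-round pool wins 2. The in-state pool wins overall but not every group — no Simpson reversal.

No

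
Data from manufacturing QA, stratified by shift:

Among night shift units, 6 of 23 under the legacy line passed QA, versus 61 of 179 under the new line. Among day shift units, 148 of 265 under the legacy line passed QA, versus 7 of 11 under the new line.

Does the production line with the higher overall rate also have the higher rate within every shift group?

No

Night shift: the legacy line 6/23 = 26.1%, the new line 61/179 = 34.1% → the new line
Day shift: the legacy line 148/265 = 55.8%, the new line 7/11 = 63.6% → the new line
Overall: the legacy line 154/288 = 53.5%, the new line 68/190 = 35.8% → the legacy line
The new line wins each shift group but the legacy line wins overall — the comparison reverses. The new line's units skew toward night shift, which has a lower base rate.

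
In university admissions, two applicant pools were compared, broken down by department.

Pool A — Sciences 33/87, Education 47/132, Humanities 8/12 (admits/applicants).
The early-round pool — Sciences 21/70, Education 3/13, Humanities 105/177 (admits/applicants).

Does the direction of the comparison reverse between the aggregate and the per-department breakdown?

Yes

Sciences: Pool A 33/87 = 37.9%, the early-round pool 21/70 = 30.0% → Pool A
Education: Pool A 47/132 = 35.6%, the early-round pool 3/13 = 23.1% → Pool A
Humanities: Pool A 8/12 = 66.7%, the early-round pool 105/177 = 59.3% → Pool A
Overall: Pool A 88/231 = 38.1%, the early-round pool 129/260 = 49.6% → the early-round pool
Pool A wins each department group but the early-round pool wins overall — the comparison reverses. Pool A's applicants skew toward Education, which has a lower base rate.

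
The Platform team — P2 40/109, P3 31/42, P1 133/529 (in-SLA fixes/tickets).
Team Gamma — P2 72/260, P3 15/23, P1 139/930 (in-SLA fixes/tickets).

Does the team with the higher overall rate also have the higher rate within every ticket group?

Yes

P2: the Platform team 40/109 = 36.7%, Team Gamma 72/260 = 27.7% → the Platform team
P3: the Platform team 31/42 = 73.8%, Team Gamma 15/23 = 65.2% → the Platform team
P1: the Platform team 133/529 = 25.1%, Team Gamma 139/930 = 14.9% → the Platform team
Overall: the Platform team 204/680 = 30.0%, Team Gamma 226/1213 = 18.6% → the Platform team
The Platform team wins overall and in every ticket group — no reversal.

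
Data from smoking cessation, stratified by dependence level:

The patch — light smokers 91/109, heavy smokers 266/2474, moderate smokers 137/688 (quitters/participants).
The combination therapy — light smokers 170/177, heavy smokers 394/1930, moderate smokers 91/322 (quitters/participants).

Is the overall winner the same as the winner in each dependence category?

Yes

Light smokers: the patch 91/109 = 83.5%, the combination therapy 170/177 = 96.0% → the combination therapy
Heavy smokers: the patch 266/2474 = 10.8%, the combination therapy 394/1930 = 20.4% → the combination therapy
Moderate smokers: the patch 137/688 = 19.9%, the combination therapy 91/322 = 28.3% → the combination therapy
Overall: the patch 494/3271 = 15.1%, the combination therapy 655/2429 = 27.0% → the combination therapy
The combination therapy wins overall and in every dependence group — no reversal.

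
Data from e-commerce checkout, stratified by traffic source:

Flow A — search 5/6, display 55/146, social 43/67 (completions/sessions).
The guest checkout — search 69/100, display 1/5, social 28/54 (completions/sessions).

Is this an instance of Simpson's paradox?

Yes

Search: Flow A 5/6 = 83.3%, the guest checkout 69/100 = 69.0% → Flow A
Display: Flow A 55/146 = 37.7%, the guest checkout 1/5 = 20.0% → Flow A
Social: Flow A 43/67 = 64.2%, the guest checkout 28/54 = 51.9% → Flow A
Overall: Flow A 103/219 = 47.0%, the guest checkout 98/159 = 61.6% → the guest checkout
Flow A wins each traffic group but the guest checkout wins overall — the comparison reverses. Flow A's sessions skew toward display, which has a lower base rate.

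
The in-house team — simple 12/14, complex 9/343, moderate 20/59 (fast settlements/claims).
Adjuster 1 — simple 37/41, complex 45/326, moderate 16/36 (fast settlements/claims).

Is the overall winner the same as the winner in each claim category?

Simple: the in-house team 12/14 = 85.7%, Adjuster 1 37/41 = 90.2% → Adjuster 1
Complex: the in-house team 9/343 = 2.6%, Adjuster 1 45/326 = 13.8% → Adjuster 1
Moderate: the in-house team 20/59 = 33.9%, Adjuster 1 16/36 = 44.4% → Adjuster 1
Overall: the in-house team 41/416 = 9.9%, Adjuster 1 98/403 = 24.3% → Adjuster 1
Adjuster 1 wins overall and in every claim group — no reversal.

Yes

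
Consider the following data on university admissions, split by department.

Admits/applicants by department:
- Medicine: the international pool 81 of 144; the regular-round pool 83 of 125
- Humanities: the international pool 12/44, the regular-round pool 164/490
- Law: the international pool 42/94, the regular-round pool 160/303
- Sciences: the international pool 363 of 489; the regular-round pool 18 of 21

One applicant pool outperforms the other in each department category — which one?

the regular-round pool

Medicine: the international pool 81/144 = 56.2%, the regular-round pool 83/125 = 66.4% → the regular-round pool
Humanities: the international pool 12/44 = 27.3%, the regular-round pool 164/490 = 33.5% → the regular-round pool
Law: the international pool 42/94 = 44.7%, the regular-round pool 160/303 = 52.8% → the regular-round pool
Sciences: the international pool 363/489 = 74.2%, the regular-round pool 18/21 = 85.7% → the regular-round pool
The regular-round pool has the higher rate in all 4 groups.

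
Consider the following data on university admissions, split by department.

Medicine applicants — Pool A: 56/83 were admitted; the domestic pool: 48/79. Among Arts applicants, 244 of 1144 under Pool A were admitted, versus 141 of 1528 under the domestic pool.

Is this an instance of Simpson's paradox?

Medicine: Pool A 56/83 = 67.5%, the domestic pool 48/79 = 60.8% → Pool A
Arts: Pool A 244/1144 = 21.3%, the domestic pool 141/1528 = 9.2% → Pool A
Overall: Pool A 300/1227 = 24.4%, the domestic pool 189/1607 = 11.8% → Pool A
Pool A wins overall and in every department group — no reversal.

No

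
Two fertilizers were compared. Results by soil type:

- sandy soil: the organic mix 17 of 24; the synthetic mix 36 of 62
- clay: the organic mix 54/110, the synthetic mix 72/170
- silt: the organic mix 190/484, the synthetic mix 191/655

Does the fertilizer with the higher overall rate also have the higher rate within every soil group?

Yes

Sandy soil: the organic mix 17/24 = 70.8%, the synthetic mix 36/62 = 58.1% → the organic mix
Clay: the organic mix 54/110 = 49.1%, the synthetic mix 72/170 = 42.4% → the organic mix
Silt: the organic mix 190/484 = 39.3%, the synthetic mix 191/655 = 29.2% → the organic mix
Overall: the organic mix 261/618 = 42.2%, the synthetic mix 299/887 = 33.7% → the organic mix
The organic mix wins overall and in every soil group — no reversal.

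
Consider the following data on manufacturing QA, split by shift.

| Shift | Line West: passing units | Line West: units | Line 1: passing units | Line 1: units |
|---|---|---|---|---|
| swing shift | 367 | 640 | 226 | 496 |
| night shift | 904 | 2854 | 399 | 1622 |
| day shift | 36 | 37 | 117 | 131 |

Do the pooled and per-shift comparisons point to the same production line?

Yes

Swing shift: Line West 367/640 = 57.3%, Line 1 226/496 = 45.6% → Line West
Night shift: Line West 904/2854 = 31.7%, Line 1 399/1622 = 24.6% → Line West
Day shift: Line West 36/37 = 97.3%, Line 1 117/131 = 89.3% → Line West
Overall: Line West 1307/3531 = 37.0%, Line 1 742/2249 = 33.0% → Line West
Line West wins overall and in every shift group — no reversal.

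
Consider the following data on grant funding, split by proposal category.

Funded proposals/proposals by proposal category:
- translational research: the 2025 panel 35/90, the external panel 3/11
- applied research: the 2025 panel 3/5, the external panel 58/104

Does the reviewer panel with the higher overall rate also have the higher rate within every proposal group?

No

Translational research: the 2025 panel 35/90 = 38.9%, the external panel 3/11 = 27.3% → the 2025 panel
Applied research: the 2025 panel 3/5 = 60.0%, the external panel 58/104 = 55.8% → the 2025 panel
Overall: the 2025 panel 38/95 = 40.0%, the external panel 61/115 = 53.0% → the external panel
The 2025 panel wins each proposal group but the external panel wins overall — the comparison reverses. The 2025 panel's proposals skew toward translational research, which has a lower base rate.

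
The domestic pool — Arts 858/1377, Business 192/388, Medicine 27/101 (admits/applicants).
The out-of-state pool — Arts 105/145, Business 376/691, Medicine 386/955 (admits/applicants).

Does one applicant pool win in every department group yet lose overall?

Yes

Arts: the domestic pool 858/1377 = 62.3%, the out-of-state pool 105/145 = 72.4% → the out-of-state pool
Business: the domestic pool 192/388 = 49.5%, the out-of-state pool 376/691 = 54.4% → the out-of-state pool
Medicine: the domestic pool 27/101 = 26.7%, the out-of-state pool 386/955 = 40.4% → the out-of-state pool
Overall: the domestic pool 1077/1866 = 57.7%, the out-of-state pool 867/1791 = 48.4% → the domestic pool
The out-of-state pool wins each department group but the domestic pool wins overall — the comparison reverses. The out-of-state pool's applicants skew toward Medicine, which has a lower base rate.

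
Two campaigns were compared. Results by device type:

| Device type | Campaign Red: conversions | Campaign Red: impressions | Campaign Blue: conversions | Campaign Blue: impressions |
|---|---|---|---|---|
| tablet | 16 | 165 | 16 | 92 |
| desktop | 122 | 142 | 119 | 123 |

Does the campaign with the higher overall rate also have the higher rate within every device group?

Tablet: Campaign Red 16/165 = 9.7%, Campaign Blue 16/92 = 17.4% → Campaign Blue
Desktop: Campaign Red 122/142 = 85.9%, Campaign Blue 119/123 = 96.7% → Campaign Blue
Overall: Campaign Red 138/307 = 45.0%, Campaign Blue 135/215 = 62.8% → Campaign Blue
Campaign Blue wins overall and in every device group — no reversal.

Yes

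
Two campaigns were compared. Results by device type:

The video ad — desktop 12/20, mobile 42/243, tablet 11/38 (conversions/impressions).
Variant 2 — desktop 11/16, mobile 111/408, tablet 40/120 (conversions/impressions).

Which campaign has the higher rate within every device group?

Desktop: the video ad 12/20 = 60.0%, Variant 2 11/16 = 68.8% → Variant 2
Mobile: the video ad 42/243 = 17.3%, Variant 2 111/408 = 27.2% → Variant 2
Tablet: the video ad 11/38 = 28.9%, Variant 2 40/120 = 33.3% → Variant 2
Variant 2 has the higher rate in all 3 groups.

Variant 2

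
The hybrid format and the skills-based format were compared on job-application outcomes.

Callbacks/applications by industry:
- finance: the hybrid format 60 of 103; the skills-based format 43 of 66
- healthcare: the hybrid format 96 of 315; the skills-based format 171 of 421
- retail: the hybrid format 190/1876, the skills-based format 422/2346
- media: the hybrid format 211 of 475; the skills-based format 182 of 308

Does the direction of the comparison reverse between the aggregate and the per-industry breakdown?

No

Finance: the hybrid format 60/103 = 58.3%, the skills-based format 43/66 = 65.2% → the skills-based format
Healthcare: the hybrid format 96/315 = 30.5%, the skills-based format 171/421 = 40.6% → the skills-based format
Retail: the hybrid format 190/1876 = 10.1%, the skills-based format 422/2346 = 18.0% → the skills-based format
Media: the hybrid format 211/475 = 44.4%, the skills-based format 182/308 = 59.1% → the skills-based format
Overall: the hybrid format 557/2769 = 20.1%, the skills-based format 818/3141 = 26.0% → the skills-based format
The skills-based format wins overall and in every industry group — no reversal.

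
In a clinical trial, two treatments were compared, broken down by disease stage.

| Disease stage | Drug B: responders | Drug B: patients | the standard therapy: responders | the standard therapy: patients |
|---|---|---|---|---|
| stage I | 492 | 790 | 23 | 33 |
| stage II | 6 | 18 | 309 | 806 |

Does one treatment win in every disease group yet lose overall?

Stage I: Drug B 492/790 = 62.3%, the standard therapy 23/33 = 69.7% → the standard therapy
Stage II: Drug B 6/18 = 33.3%, the standard therapy 309/806 = 38.3% → the standard therapy
Overall: Drug B 498/808 = 61.6%, the standard therapy 332/839 = 39.6% → Drug B
The standard therapy wins each disease group but Drug B wins overall — the comparison reverses. The standard therapy's patients skew toward stage II, which has a lower base rate.

Yes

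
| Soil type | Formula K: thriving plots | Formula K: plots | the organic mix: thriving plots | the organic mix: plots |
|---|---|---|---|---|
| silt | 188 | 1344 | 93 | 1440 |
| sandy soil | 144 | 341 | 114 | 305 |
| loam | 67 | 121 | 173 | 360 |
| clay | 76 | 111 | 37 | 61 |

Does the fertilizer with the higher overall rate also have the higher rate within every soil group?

Yes

Silt: Formula K 188/1344 = 14.0%, the organic mix 93/1440 = 6.5% → Formula K
Sandy soil: Formula K 144/341 = 42.2%, the organic mix 114/305 = 37.4% → Formula K
Loam: Formula K 67/121 = 55.4%, the organic mix 173/360 = 48.1% → Formula K
Clay: Formula K 76/111 = 68.5%, the organic mix 37/61 = 60.7% → Formula K
Overall: Formula K 475/1917 = 24.8%, the organic mix 417/2166 = 19.3% → Formula K
Formula K wins overall and in every soil group — no reversal.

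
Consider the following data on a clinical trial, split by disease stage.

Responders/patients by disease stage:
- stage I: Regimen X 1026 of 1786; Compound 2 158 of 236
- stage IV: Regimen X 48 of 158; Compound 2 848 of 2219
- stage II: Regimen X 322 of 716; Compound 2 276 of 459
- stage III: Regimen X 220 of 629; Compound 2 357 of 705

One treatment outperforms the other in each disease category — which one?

Compound 2

Stage I: Regimen X 1026/1786 = 57.4%, Compound 2 158/236 = 66.9% → Compound 2
Stage IV: Regimen X 48/158 = 30.4%, Compound 2 848/2219 = 38.2% → Compound 2
Stage II: Regimen X 322/716 = 45.0%, Compound 2 276/459 = 60.1% → Compound 2
Stage III: Regimen X 220/629 = 35.0%, Compound 2 357/705 = 50.6% → Compound 2
Compound 2 has the higher rate in all 4 groups.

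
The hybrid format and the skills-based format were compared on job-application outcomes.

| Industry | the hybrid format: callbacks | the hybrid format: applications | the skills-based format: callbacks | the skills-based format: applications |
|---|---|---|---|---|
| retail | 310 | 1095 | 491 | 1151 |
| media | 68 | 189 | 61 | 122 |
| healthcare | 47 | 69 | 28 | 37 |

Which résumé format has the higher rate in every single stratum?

the skills-based format

Retail: the hybrid format 310/1095 = 28.3%, the skills-based format 491/1151 = 42.7% → the skills-based format
Media: the hybrid format 68/189 = 36.0%, the skills-based format 61/122 = 50.0% → the skills-based format
Healthcare: the hybrid format 47/69 = 68.1%, the skills-based format 28/37 = 75.7% → the skills-based format
The skills-based format has the higher rate in all 3 groups.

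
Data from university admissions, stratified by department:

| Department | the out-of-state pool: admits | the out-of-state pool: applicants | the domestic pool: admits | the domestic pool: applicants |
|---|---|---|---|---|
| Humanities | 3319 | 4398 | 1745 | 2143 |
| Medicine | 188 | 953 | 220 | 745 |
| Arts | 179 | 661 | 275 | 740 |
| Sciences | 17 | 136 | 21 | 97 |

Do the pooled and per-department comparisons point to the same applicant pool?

Humanities: the out-of-state pool 3319/4398 = 75.5%, the domestic pool 1745/2143 = 81.4% → the domestic pool
Medicine: the out-of-state pool 188/953 = 19.7%, the domestic pool 220/745 = 29.5% → the domestic pool
Arts: the out-of-state pool 179/661 = 27.1%, the domestic pool 275/740 = 37.2% → the domestic pool
Sciences: the out-of-state pool 17/136 = 12.5%, the domestic pool 21/97 = 21.6% → the domestic pool
Overall: the out-of-state pool 3703/6148 = 60.2%, the domestic pool 2261/3725 = 60.7% → the domestic pool
The domestic pool wins overall and in every department group — no reversal.

Yes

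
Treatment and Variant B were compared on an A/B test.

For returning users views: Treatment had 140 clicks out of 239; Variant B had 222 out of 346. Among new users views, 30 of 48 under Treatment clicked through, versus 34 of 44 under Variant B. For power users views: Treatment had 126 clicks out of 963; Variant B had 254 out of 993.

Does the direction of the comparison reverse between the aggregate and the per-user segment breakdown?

Returning users: Treatment 140/239 = 58.6%, Variant B 222/346 = 64.2% → Variant B
New users: Treatment 30/48 = 62.5%, Variant B 34/44 = 77.3% → Variant B
Power users: Treatment 126/963 = 13.1%, Variant B 254/993 = 25.6% → Variant B
Overall: Treatment 296/1250 = 23.7%, Variant B 510/1383 = 36.9% → Variant B
Variant B wins overall and in every user group — no reversal.

No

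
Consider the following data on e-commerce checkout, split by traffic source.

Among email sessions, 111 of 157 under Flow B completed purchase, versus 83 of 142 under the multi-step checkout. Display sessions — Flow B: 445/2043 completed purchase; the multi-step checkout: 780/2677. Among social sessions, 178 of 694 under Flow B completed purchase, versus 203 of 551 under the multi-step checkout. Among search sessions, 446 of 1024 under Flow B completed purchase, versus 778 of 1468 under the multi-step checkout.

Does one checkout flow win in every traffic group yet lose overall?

No

Email: Flow B 111/157 = 70.7%, the multi-step checkout 83/142 = 58.5% → Flow B
Display: Flow B 445/2043 = 21.8%, the multi-step checkout 780/2677 = 29.1% → the multi-step checkout
Social: Flow B 178/694 = 25.6%, the multi-step checkout 203/551 = 36.8% → the multi-step checkout
Search: Flow B 446/1024 = 43.6%, the multi-step checkout 778/1468 = 53.0% → the multi-step checkout
Overall: Flow B 1180/3918 = 30.1%, the multi-step checkout 1844/4838 = 38.1% → the multi-step checkout
Neither sweeps: Flow B wins 1 of 4 groups, the multi-step checkout wins 3. The multi-step checkout wins overall but not every group — no Simpson reversal.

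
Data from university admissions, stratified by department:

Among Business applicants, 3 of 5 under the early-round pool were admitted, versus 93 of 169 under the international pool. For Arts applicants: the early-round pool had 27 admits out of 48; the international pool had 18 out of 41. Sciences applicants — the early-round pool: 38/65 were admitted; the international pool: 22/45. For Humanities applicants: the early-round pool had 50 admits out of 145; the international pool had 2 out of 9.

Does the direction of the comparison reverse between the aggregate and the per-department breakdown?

Yes

Business: the early-round pool 3/5 = 60.0%, the international pool 93/169 = 55.0% → the early-round pool
Arts: the early-round pool 27/48 = 56.2%, the international pool 18/41 = 43.9% → the early-round pool
Sciences: the early-round pool 38/65 = 58.5%, the international pool 22/45 = 48.9% → the early-round pool
Humanities: the early-round pool 50/145 = 34.5%, the international pool 2/9 = 22.2% → the early-round pool
Overall: the early-round pool 118/263 = 44.9%, the international pool 135/264 = 51.1% → the international pool
The early-round pool wins each department group but the international pool wins overall — the comparison reverses. The early-round pool's applicants skew toward Humanities, which has a lower base rate.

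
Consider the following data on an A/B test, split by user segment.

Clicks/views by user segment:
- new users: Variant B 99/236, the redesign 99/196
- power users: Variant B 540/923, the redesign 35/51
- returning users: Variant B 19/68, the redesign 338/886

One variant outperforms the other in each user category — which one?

New users: Variant B 99/236 = 41.9%, the redesign 99/196 = 50.5% → the redesign
Power users: Variant B 540/923 = 58.5%, the redesign 35/51 = 68.6% → the redesign
Returning users: Variant B 19/68 = 27.9%, the redesign 338/886 = 38.1% → the redesign
The redesign has the higher rate in all 3 groups.

the redesign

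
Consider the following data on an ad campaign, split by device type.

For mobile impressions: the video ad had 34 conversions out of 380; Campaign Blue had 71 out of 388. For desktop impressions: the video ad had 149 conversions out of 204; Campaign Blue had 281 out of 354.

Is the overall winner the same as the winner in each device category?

Yes

Mobile: the video ad 34/380 = 8.9%, Campaign Blue 71/388 = 18.3% → Campaign Blue
Desktop: the video ad 149/204 = 73.0%, Campaign Blue 281/354 = 79.4% → Campaign Blue
Overall: the video ad 183/584 = 31.3%, Campaign Blue 352/742 = 47.4% → Campaign Blue
Campaign Blue wins overall and in every device group — no reversal.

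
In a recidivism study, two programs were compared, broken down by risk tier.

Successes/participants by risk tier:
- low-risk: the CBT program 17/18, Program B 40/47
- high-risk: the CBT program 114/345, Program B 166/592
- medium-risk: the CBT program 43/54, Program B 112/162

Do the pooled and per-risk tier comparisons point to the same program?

Yes

Low-risk: the CBT program 17/18 = 94.4%, Program B 40/47 = 85.1% → the CBT program
High-risk: the CBT program 114/345 = 33.0%, Program B 166/592 = 28.0% → the CBT program
Medium-risk: the CBT program 43/54 = 79.6%, Program B 112/162 = 69.1% → the CBT program
Overall: the CBT program 174/417 = 41.7%, Program B 318/801 = 39.7% → the CBT program
The CBT program wins overall and in every risk group — no reversal.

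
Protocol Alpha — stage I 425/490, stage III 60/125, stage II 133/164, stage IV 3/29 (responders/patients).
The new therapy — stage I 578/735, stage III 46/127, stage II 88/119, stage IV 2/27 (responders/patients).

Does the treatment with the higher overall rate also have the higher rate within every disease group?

Stage I: Protocol Alpha 425/490 = 86.7%, the new therapy 578/735 = 78.6% → Protocol Alpha
Stage III: Protocol Alpha 60/125 = 48.0%, the new therapy 46/127 = 36.2% → Protocol Alpha
Stage II: Protocol Alpha 133/164 = 81.1%, the new therapy 88/119 = 73.9% → Protocol Alpha
Stage IV: Protocol Alpha 3/29 = 10.3%, the new therapy 2/27 = 7.4% → Protocol Alpha
Overall: Protocol Alpha 621/808 = 76.9%, the new therapy 714/1008 = 70.8% → Protocol Alpha
Protocol Alpha wins overall and in every disease group — no reversal.

Yes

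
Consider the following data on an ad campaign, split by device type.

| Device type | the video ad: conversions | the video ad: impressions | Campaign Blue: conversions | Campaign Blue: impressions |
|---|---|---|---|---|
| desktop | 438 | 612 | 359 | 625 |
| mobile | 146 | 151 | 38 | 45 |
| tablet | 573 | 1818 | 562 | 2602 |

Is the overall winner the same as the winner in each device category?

Desktop: the video ad 438/612 = 71.6%, Campaign Blue 359/625 = 57.4% → the video ad
Mobile: the video ad 146/151 = 96.7%, Campaign Blue 38/45 = 84.4% → the video ad
Tablet: the video ad 573/1818 = 31.5%, Campaign Blue 562/2602 = 21.6% → the video ad
Overall: the video ad 1157/2581 = 44.8%, Campaign Blue 959/3272 = 29.3% → the video ad
The video ad wins overall and in every device group — no reversal.

Yes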